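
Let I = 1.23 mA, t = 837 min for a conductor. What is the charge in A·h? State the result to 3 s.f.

Directly: q = It.
I = 1.23 mA = 0.001230 A; t = 837 min = 50220 s.
q = 61.77 C
61.77 C × (1 A·h / 3600 C) = 0.01716 A·h

0.0172 A·h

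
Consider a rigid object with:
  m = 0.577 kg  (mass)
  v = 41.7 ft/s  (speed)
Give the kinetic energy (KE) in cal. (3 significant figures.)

Directly: KE = ½mv².
m = 0.577 kg; v = 41.7 ft/s = 12.71 m/s.
KE = 46.61 J
46.61 J × (1 cal / 4.184 J) = 11.14 cal

11.1 cal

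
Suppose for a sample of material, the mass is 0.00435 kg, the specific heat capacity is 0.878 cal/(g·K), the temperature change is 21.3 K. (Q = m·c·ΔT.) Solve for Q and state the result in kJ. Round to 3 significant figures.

0.340 kJ

Directly: Q = mcΔT.
m = 0.00435 kg; c = 0.878 cal/(g·K) = 3674 J/(kg·K); ΔT = 21.3 K.
Q = 340.4 J
340.4 J × (1 kJ / 1000 J) = 0.3404 kJ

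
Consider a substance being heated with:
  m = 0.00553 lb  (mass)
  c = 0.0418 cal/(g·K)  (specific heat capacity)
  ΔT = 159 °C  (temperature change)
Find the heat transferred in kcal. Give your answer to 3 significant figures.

Q is given directly by: Q = mcΔT.
m = 0.00553 lb = 0.002508 kg; c = 0.0418 cal/(g·K) = 174.9 J/(kg·K); ΔT = 159 °C = 159.0 K.
Q = 69.75 J
69.75 J × (1 kcal / 4184 J) = 0.01667 kcal

0.0167 kcal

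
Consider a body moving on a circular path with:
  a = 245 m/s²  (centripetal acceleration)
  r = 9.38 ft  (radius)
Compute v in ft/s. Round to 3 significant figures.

86.8 ft/s

Solving a = v²/r for v: v = √(a·r).
a = 245 m/s²; r = 9.38 ft = 2.859 m.
v = 26.47 m/s
26.47 m/s × (1 ft/s / 0.3048 m/s) = 86.83 ft/s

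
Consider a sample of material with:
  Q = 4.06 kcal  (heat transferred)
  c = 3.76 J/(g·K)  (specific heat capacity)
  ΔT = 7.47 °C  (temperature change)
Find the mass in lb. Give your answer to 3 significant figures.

1.33 lb

Rearranging Q = m·c·ΔT for m: m = Q/(c·ΔT).
Q = 4.06 kcal = 16987 J; c = 3.76 J/(g·K) = 3760 J/(kg·K); ΔT = 7.47 °C = 7.470 K.
m = 0.6048 kg
0.6048 kg × (1 lb / 0.4536 kg) = 1.333 lb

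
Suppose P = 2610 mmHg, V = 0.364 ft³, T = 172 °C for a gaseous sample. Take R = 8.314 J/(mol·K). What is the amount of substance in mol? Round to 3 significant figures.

0.969 mol

From the ideal-gas law: n = PV/(RT).
P = 2610 mmHg = 3.480×10^5 Pa; V = 0.364 ft³ = 0.01031 m³; T = 172 °C = 445.1 K; R = 8.314 J/(mol·K).
n = 0.9691 mol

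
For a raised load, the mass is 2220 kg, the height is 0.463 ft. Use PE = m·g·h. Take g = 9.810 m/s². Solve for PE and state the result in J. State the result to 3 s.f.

3070 J

PE is given directly by: PE = mgh.
m = 2220 kg; h = 0.463 ft = 0.1411 m; g = 9.810 m/s².
PE = 3073 J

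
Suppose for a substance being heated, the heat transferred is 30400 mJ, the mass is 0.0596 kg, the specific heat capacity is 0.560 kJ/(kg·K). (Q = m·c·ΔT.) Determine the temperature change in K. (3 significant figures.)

0.911 K

Rearranging Q = m·c·ΔT for ΔT: ΔT = Q/(m·c).
Q = 30400 mJ = 30.40 J; m = 0.0596 kg; c = 0.560 kJ/(kg·K) = 560.0 J/(kg·K).
ΔT = 0.9108 K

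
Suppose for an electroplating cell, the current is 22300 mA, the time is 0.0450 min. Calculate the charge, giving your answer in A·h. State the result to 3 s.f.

q is given directly by: q = It.
I = 22300 mA = 22.30 A; t = 0.0450 min = 2.700 s.
q = 60.21 C
60.21 C × (1 A·h / 3600 C) = 0.01672 A·h

0.0167 A·h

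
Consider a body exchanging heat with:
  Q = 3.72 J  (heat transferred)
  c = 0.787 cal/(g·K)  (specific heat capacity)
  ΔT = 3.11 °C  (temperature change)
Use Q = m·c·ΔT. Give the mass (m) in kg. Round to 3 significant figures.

3.63×10^-4 kg

Rearranging Q = m·c·ΔT for m: m = Q/(c·ΔT).
Q = 3.72 J; c = 0.787 cal/(g·K) = 3293 J/(kg·K); ΔT = 3.11 °C = 3.110 K.
m = 3.633×10^-4 kg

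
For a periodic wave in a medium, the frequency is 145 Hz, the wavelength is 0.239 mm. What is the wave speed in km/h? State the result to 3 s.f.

Directly: v = fλ.
f = 145 Hz; λ = 0.239 mm = 2.390×10^-4 m.
v = 0.03465 m/s
0.03465 m/s × (1 km/h / 0.2778 m/s) = 0.1248 km/h

0.125 km/h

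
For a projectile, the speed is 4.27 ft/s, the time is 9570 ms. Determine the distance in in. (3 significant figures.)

Solving v = d/t for d: d = v·t.
v = 4.27 ft/s = 1.301 m/s; t = 9570 ms = 9.570 s.
d = 12.46 m
12.46 m × (1 in / 0.02540 m) = 490.4 in

490 in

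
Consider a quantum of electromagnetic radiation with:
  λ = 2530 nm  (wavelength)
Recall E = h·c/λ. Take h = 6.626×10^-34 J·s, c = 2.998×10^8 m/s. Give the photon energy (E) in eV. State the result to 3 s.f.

0.490 eV

Directly: E = hc/λ.
λ = 2530 nm = 2.530×10^-6 m; h = 6.626×10^-34 J·s; c = 2.998×10^8 m/s.
E = 7.852×10^-20 J  (the unit combination reduces to kg·m²/s² = J)
7.852×10^-20 J × (1 eV / 1.602×10^-19 J) = 0.4901 eV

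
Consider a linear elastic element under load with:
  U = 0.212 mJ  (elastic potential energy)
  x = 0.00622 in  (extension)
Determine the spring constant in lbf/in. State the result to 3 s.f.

97.0 lbf/in

Solving U = ½k·x² for k: k = 2U/x².
U = 0.212 mJ = 2.120×10^-4 J; x = 0.00622 in = 1.580×10^-4 m.
k = 16987 N/m
16987 N/m × (1 lbf/in / 175.1 N/m) = 97.00 lbf/in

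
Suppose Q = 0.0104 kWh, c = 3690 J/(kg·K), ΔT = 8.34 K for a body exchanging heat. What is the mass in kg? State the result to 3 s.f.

Solving Q = m·c·ΔT for m: m = Q/(c·ΔT).
Q = 0.0104 kWh = 37440 J; c = 3690 J/(kg·K); ΔT = 8.34 K.
m = 1.217 kg

1.22 kg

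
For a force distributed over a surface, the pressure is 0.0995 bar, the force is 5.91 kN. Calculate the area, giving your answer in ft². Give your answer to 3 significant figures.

6.39 ft²

Rearranging P = F/A for A: A = F/P.
P = 0.0995 bar = 9950 Pa; F = 5.91 kN = 5910 N.
A = 0.5940 m²
0.5940 m² × (1 ft² / 0.09290 m²) = 6.393 ft²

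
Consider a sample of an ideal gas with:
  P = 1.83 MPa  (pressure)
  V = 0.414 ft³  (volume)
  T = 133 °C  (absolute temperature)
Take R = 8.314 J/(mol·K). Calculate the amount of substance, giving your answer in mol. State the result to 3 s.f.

6.35 mol

Rearranging PV = nRT for n: n = PV/(RT).
P = 1.83 MPa = 1.830×10^6 Pa; V = 0.414 ft³ = 0.01172 m³; T = 133 °C = 406.1 K; R = 8.314 J/(mol·K).
n = 6.353 mol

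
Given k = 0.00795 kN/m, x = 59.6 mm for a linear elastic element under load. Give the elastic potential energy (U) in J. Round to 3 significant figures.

0.0141 J

Directly: U = ½kx².
k = 0.00795 kN/m = 7.950 N/m; x = 59.6 mm = 0.05960 m.
U = 0.01412 J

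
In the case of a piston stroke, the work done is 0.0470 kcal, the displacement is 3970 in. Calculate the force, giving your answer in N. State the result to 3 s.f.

Solving W = F·d for F: F = W/d.
W = 0.0470 kcal = 196.6 J; d = 3970 in = 100.8 m.
F = 1.950 N

1.95 N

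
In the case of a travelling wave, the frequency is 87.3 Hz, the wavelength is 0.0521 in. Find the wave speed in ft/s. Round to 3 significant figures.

v is given directly by: v = fλ.
f = 87.3 Hz; λ = 0.0521 in = 0.001323 m.
v = 0.1155 m/s
0.1155 m/s × (1 ft/s / 0.3048 m/s) = 0.3790 ft/s

0.379 ft/s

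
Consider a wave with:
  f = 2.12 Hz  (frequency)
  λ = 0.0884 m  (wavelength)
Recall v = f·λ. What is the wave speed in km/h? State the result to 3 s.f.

Directly: v = fλ.
f = 2.12 Hz; λ = 0.0884 m.
v = 0.1874 m/s
0.1874 m/s × (1 km/h / 0.2778 m/s) = 0.6747 km/h

0.675 km/h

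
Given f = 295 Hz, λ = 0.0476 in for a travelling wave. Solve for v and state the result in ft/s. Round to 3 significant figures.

1.17 ft/s

Directly: v = fλ.
f = 295 Hz; λ = 0.0476 in = 0.001209 m.
v = 0.3567 m/s
0.3567 m/s × (1 ft/s / 0.3048 m/s) = 1.170 ft/s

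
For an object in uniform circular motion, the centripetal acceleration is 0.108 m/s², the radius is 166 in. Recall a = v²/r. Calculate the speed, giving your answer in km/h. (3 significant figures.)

2.43 km/h

Rearranging a = v²/r for v: v = √(a·r).
a = 0.108 m/s²; r = 166 in = 4.216 m.
v = 0.6748 m/s
0.6748 m/s × (1 km/h / 0.2778 m/s) = 2.429 km/h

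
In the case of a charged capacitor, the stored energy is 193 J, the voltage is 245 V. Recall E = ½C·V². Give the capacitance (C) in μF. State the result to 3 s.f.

Rearranging: C = 2E/V².
E = 193 J; V = 245 V.
C = 0.006431 F
0.006431 F × (1 μF / 1.000×10^-6 F) = 6431 μF

6430 μF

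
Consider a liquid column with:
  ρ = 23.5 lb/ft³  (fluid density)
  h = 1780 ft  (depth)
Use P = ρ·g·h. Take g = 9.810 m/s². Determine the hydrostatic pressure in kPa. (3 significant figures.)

2000 kPa

Directly: P = ρgh.
ρ = 23.5 lb/ft³ = 376.4 kg/m³; h = 1780 ft = 542.5 m; g = 9.810 m/s².
P = 2.004×10^6 Pa
2.004×10^6 Pa × (1 kPa / 1000 Pa) = 2004 kPa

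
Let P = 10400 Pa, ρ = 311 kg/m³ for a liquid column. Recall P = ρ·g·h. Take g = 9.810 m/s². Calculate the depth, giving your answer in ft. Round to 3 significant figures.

Rearranging P = ρ·g·h for h: h = P/(ρ·g).
P = 10400 Pa; ρ = 311 kg/m³; g = 9.810 m/s².
h = 3.409 m
3.409 m × (1 ft / 0.3048 m) = 11.18 ft

11.2 ft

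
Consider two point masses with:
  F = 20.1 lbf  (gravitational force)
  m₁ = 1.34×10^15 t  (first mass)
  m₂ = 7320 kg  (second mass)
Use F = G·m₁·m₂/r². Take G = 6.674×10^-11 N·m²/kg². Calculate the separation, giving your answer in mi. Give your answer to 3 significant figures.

From Newton's law of gravitation: r = √(G·m₁m₂/F).
F = 20.1 lbf = 89.41 N; m₁ = 1.34×10^15 t = 1.340×10^18 kg; m₂ = 7320 kg; G = 6.674×10^-11 N·m²/kg².
r = 85568 m
85568 m × (1 mi / 1609 m) = 53.17 mi

53.2 mi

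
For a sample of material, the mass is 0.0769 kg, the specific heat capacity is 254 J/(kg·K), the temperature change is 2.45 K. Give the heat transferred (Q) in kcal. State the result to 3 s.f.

Directly: Q = mcΔT.
m = 0.0769 kg; c = 254 J/(kg·K); ΔT = 2.45 K.
Q = 47.85 J
47.85 J × (1 kcal / 4184 J) = 0.01144 kcal

0.0114 kcal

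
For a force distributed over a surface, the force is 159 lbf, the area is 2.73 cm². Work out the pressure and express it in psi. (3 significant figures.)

376 psi

Directly: P = F/A.
F = 159 lbf = 707.3 N; A = 2.73 cm² = 2.730×10^-4 m².
P = 2.591×10^6 Pa
2.591×10^6 Pa × (1 psi / 6895 Pa) = 375.8 psi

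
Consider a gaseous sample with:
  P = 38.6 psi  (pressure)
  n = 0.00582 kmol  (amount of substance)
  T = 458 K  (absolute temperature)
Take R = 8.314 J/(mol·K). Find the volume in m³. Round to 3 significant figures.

0.0833 m³

Solving PV = nRT for V: V = nRT/P.
P = 38.6 psi = 2.661×10^5 Pa; n = 0.00582 kmol = 5.820 mol; T = 458 K; R = 8.314 J/(mol·K).
V = 0.08327 m³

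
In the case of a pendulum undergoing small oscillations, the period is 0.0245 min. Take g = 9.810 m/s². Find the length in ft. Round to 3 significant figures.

1.76 ft

Rearranging T = 2π√(L/g) for L: L = g·(T/2π)².
T = 0.0245 min = 1.470 s; g = 9.810 m/s².
L = 0.5370 m
0.5370 m × (1 ft / 0.3048 m) = 1.762 ft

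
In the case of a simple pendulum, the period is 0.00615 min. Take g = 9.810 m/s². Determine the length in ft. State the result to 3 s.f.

0.111 ft

Rearranging T = 2π√(L/g) for L: L = g·(T/2π)².
T = 0.00615 min = 0.3690 s; g = 9.810 m/s².
L = 0.03383 m
0.03383 m × (1 ft / 0.3048 m) = 0.1110 ft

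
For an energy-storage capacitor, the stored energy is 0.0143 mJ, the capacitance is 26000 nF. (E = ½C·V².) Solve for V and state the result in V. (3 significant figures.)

1.05 V

Solving E = ½C·V² for V: V = √(2E/C).
E = 0.0143 mJ = 1.430×10^-5 J; C = 26000 nF = 2.600×10^-5 F.
V = 1.049 V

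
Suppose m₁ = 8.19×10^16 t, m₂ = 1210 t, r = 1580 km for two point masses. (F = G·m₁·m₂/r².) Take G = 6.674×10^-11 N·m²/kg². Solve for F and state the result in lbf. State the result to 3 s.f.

596 lbf

From Newton's law of gravitation: F = Gm₁m₂/r².
m₁ = 8.19×10^16 t = 8.190×10^19 kg; m₂ = 1210 t = 1.210×10^6 kg; r = 1580 km = 1.580×10^6 m; G = 6.674×10^-11 N·m²/kg².
F = 2649 N  (the unit combination reduces to kg·m/s² = N)
2649 N × (1 lbf / 4.448 N) = 595.6 lbf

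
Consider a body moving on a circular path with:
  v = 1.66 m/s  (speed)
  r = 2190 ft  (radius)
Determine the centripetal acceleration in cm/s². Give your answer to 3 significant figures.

Directly: a = v²/r.
v = 1.66 m/s; r = 2190 ft = 667.5 m.
a = 0.004128 m/s²
0.004128 m/s² × (1 cm/s² / 0.01000 m/s²) = 0.4128 cm/s²

0.413 cm/s²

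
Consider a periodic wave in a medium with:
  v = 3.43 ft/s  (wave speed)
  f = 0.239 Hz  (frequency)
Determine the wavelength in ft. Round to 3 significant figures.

Solving v = f·λ for λ: λ = v/f.
v = 3.43 ft/s = 1.045 m/s; f = 0.239 Hz.
λ = 4.374 m
4.374 m × (1 ft / 0.3048 m) = 14.35 ft

14.4 ft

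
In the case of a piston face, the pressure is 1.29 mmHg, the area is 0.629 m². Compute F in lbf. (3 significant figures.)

24.3 lbf

Rearranging P = F/A for F: F = P·A.
P = 1.29 mmHg = 172.0 Pa; A = 0.629 m².
F = 108.2 N
108.2 N × (1 lbf / 4.448 N) = 24.32 lbf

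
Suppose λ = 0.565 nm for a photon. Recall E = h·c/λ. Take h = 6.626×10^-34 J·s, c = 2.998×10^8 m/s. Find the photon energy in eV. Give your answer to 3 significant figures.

2190 eV

E is given directly by: E = hc/λ.
λ = 0.565 nm = 5.650×10^-10 m; h = 6.626×10^-34 J·s; c = 2.998×10^8 m/s.
E = 3.516×10^-16 J
3.516×10^-16 J × (1 eV / 1.602×10^-19 J) = 2194 eV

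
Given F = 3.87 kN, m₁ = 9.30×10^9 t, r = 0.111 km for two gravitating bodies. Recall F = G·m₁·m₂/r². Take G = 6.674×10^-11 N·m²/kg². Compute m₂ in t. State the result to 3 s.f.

76.8 t

From Newton's law of gravitation: m₂ = F·r²/(G·m₁).
F = 3.87 kN = 3870 N; m₁ = 9.30×10^9 t = 9.300×10^12 kg; r = 0.111 km = 111.0 m; G = 6.674×10^-11 N·m²/kg².
m₂ = 76822 kg
76822 kg × (1 t / 1000 kg) = 76.82 t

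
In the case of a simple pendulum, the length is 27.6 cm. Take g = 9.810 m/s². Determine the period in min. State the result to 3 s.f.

0.0176 min

T is given directly by: T = 2π√(L/g).
L = 27.6 cm = 0.2760 m; g = 9.810 m/s².
T = 1.054 s
1.054 s × (1 min / 60.00 s) = 0.01757 min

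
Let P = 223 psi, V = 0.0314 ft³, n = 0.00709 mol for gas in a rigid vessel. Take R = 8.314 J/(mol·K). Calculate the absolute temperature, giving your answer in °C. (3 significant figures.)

Rearranging PV = nRT for T: T = PV/(nR).
P = 223 psi = 1.538×10^6 Pa; V = 0.0314 ft³ = 8.891×10^-4 m³; n = 0.00709 mol; R = 8.314 J/(mol·K).
T = 23192 K
23192 K − 273.15 = 22919 °C

22900 °C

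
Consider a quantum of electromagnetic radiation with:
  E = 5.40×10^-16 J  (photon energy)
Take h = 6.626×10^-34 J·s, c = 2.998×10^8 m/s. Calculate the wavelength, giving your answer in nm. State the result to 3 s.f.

0.368 nm

Rearranging E = h·c/λ for λ: λ = hc/E.
E = 5.40×10^-16 J; h = 6.626×10^-34 J·s; c = 2.998×10^8 m/s.
λ = 3.679×10^-10 m
3.679×10^-10 m × (1 nm / 1.000×10^-9 m) = 0.3679 nm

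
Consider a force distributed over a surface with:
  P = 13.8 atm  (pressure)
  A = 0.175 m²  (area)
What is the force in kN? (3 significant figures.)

Solving P = F/A for F: F = P·A.
P = 13.8 atm = 1.398×10^6 Pa; A = 0.175 m².
F = 2.447×10^5 N
2.447×10^5 N × (1 kN / 1000 N) = 244.7 kN

245 kN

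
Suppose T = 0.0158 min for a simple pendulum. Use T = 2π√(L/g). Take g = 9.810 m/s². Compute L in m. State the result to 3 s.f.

0.223 m

Rearranging: L = g·(T/2π)².
T = 0.0158 min = 0.9480 s; g = 9.810 m/s².
L = 0.2233 m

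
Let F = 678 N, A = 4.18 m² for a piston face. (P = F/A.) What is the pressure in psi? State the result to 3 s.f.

0.0235 psi

Directly: P = F/A.
F = 678 N; A = 4.18 m².
P = 162.2 Pa
162.2 Pa × (1 psi / 6895 Pa) = 0.02353 psi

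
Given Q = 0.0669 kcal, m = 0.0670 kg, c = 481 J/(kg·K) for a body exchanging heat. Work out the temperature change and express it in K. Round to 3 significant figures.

8.69 K

Rearranging: ΔT = Q/(m·c).
Q = 0.0669 kcal = 279.9 J; m = 0.0670 kg; c = 481 J/(kg·K).
ΔT = 8.686 K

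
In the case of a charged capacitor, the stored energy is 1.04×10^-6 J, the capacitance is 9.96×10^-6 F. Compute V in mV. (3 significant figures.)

457 mV

Rearranging E = ½C·V² for V: V = √(2E/C).
E = 1.04×10^-6 J; C = 9.96×10^-6 F.
V = 0.4570 V
0.4570 V × (1 mV / 0.001000 V) = 457.0 mV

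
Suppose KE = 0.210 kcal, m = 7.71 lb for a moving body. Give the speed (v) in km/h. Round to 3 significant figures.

80.7 km/h

Rearranging KE = ½mv² for v: v = √(2·KE/m).
KE = 0.210 kcal = 878.6 J; m = 7.71 lb = 3.497 kg.
v = 22.42 m/s
22.42 m/s × (1 km/h / 0.2778 m/s) = 80.70 km/h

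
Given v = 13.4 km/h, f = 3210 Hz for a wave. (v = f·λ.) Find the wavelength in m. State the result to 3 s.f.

Rearranging: λ = v/f.
v = 13.4 km/h = 3.722 m/s; f = 3210 Hz.
λ = 0.001160 m

0.00116 m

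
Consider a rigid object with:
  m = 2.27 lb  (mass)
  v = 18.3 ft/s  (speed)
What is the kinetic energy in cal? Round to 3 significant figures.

3.83 cal

KE is given directly by: KE = ½mv².
m = 2.27 lb = 1.030 kg; v = 18.3 ft/s = 5.578 m/s.
KE = 16.02 J  (the unit combination reduces to kg·m²/s² = J)
16.02 J × (1 cal / 4.184 J) = 3.828 cal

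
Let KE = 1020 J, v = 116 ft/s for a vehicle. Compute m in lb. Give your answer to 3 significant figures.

Solving KE = ½mv² for m: m = 2·KE/v².
KE = 1020 J; v = 116 ft/s = 35.36 m/s.
m = 1.632 kg
1.632 kg × (1 lb / 0.4536 kg) = 3.598 lb

3.60 lb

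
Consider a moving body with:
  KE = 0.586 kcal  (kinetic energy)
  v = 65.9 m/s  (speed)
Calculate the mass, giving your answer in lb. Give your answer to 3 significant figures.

2.49 lb

Rearranging: m = 2·KE/v².
KE = 0.586 kcal = 2452 J; v = 65.9 m/s.
m = 1.129 kg
1.129 kg × (1 lb / 0.4536 kg) = 2.489 lb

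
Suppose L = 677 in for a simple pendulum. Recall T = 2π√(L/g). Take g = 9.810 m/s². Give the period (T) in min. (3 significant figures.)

Directly: T = 2π√(L/g).
L = 677 in = 17.20 m; g = 9.810 m/s².
T = 8.319 s
8.319 s × (1 min / 60.00 s) = 0.1386 min

0.139 min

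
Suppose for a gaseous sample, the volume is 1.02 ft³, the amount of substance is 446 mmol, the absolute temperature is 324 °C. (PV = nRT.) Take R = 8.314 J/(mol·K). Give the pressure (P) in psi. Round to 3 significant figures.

From the ideal-gas law: P = nRT/V.
V = 1.02 ft³ = 0.02888 m³; n = 446 mmol = 0.4460 mol; T = 324 °C = 597.1 K; R = 8.314 J/(mol·K).
P = 76663 Pa
76663 Pa × (1 psi / 6895 Pa) = 11.12 psi

11.1 psi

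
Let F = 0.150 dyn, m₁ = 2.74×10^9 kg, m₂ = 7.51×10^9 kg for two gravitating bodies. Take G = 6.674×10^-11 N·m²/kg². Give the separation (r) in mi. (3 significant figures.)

18800 mi

Rearranging: r = √(G·m₁m₂/F).
F = 0.150 dyn = 1.500×10^-6 N; m₁ = 2.74×10^9 kg; m₂ = 7.51×10^9 kg; G = 6.674×10^-11 N·m²/kg².
r = 3.026×10^7 m
3.026×10^7 m × (1 mi / 1609 m) = 18802 mi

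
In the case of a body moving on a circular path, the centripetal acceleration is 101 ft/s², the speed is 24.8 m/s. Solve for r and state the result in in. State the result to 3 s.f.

787 in

Rearranging a = v²/r for r: r = v²/a.
a = 101 ft/s² = 30.78 m/s²; v = 24.8 m/s.
r = 19.98 m
19.98 m × (1 in / 0.02540 m) = 786.6 in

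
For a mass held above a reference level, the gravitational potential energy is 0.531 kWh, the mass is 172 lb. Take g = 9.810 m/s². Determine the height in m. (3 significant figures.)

Rearranging PE = m·g·h for h: h = PE/(m·g).
PE = 0.531 kWh = 1.912×10^6 J; m = 172 lb = 78.02 kg; g = 9.810 m/s².
h = 2498 m

2500 m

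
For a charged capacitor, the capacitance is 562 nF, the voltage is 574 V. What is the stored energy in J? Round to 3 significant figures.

0.0926 J

Directly: E = ½CV².
C = 562 nF = 5.620×10^-7 F; V = 574 V.
E = 0.09258 J  (the unit combination reduces to kg·m²/s² = J)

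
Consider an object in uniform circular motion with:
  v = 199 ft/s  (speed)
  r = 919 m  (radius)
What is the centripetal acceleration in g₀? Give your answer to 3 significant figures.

a is given directly by: a = v²/r.
v = 199 ft/s = 60.66 m/s; r = 919 m.
a = 4.003 m/s²
4.003 m/s² × (1 g₀ / 9.807 m/s²) = 0.4082 g₀

0.408 g₀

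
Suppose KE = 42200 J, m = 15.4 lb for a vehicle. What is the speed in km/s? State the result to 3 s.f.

Solving KE = ½mv² for v: v = √(2·KE/m).
KE = 42200 J; m = 15.4 lb = 6.985 kg.
v = 109.9 m/s
109.9 m/s × (1 km/s / 1000 m/s) = 0.1099 km/s

0.110 km/s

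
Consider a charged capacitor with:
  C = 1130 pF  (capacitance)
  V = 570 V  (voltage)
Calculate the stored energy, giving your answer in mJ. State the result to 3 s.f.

Directly: E = ½CV².
C = 1130 pF = 1.130×10^-9 F; V = 570 V.
E = 1.836×10^-4 J
1.836×10^-4 J × (1 mJ / 0.001000 J) = 0.1836 mJ

0.184 mJ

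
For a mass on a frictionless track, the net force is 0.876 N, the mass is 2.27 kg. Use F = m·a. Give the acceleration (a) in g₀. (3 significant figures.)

0.0394 g₀

Solving F = m·a for a: a = F/m.
F = 0.876 N; m = 2.27 kg.
a = 0.3859 m/s²
0.3859 m/s² × (1 g₀ / 9.807 m/s²) = 0.03935 g₀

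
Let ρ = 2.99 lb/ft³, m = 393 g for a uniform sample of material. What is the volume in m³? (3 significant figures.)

0.00821 m³

Rearranging ρ = m/V for V: V = m/ρ.
ρ = 2.99 lb/ft³ = 47.90 kg/m³; m = 393 g = 0.3930 kg.
V = 0.008205 m³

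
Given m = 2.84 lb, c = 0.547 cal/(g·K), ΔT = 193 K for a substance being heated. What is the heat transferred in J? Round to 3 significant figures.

Directly: Q = mcΔT.
m = 2.84 lb = 1.288 kg; c = 0.547 cal/(g·K) = 2289 J/(kg·K); ΔT = 193 K.
Q = 5.690×10^5 J  (the unit combination reduces to kg·m²/s² = J)

5.69×10^5 J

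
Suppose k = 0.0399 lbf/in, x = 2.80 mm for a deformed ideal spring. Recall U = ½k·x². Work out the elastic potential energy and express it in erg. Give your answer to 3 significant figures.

Directly: U = ½kx².
k = 0.0399 lbf/in = 6.988 N/m; x = 2.80 mm = 0.002800 m.
U = 2.739×10^-5 J
2.739×10^-5 J × (1 erg / 1.000×10^-7 J) = 273.9 erg

274 erg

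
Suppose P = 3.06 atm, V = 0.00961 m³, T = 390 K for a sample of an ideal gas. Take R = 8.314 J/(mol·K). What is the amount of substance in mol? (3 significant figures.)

From the ideal-gas law: n = PV/(RT).
P = 3.06 atm = 3.101×10^5 Pa; V = 0.00961 m³; T = 390 K; R = 8.314 J/(mol·K).
n = 0.9189 mol

0.919 mol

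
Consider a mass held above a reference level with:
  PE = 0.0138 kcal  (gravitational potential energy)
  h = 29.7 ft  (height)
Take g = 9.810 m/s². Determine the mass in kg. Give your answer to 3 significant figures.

Rearranging PE = m·g·h for m: m = PE/(g·h).
PE = 0.0138 kcal = 57.74 J; h = 29.7 ft = 9.053 m; g = 9.810 m/s².
m = 0.6502 kg

0.650 kg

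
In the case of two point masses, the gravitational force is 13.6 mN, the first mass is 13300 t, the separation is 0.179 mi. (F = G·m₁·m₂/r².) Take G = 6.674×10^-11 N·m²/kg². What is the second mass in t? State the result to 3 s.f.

1270 t

Rearranging F = G·m₁·m₂/r² for m₂: m₂ = F·r²/(G·m₁).
F = 13.6 mN = 0.01360 N; m₁ = 13300 t = 1.330×10^7 kg; r = 0.179 mi = 288.1 m; G = 6.674×10^-11 N·m²/kg².
m₂ = 1.271×10^6 kg
1.271×10^6 kg × (1 t / 1000 kg) = 1271 t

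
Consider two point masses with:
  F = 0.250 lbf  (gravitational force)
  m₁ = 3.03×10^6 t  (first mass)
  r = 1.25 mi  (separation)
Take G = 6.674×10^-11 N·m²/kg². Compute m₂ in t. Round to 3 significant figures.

From Newton's law of gravitation: m₂ = F·r²/(G·m₁).
F = 0.250 lbf = 1.112 N; m₁ = 3.03×10^6 t = 3.030×10^9 kg; r = 1.25 mi = 2012 m; G = 6.674×10^-11 N·m²/kg².
m₂ = 2.225×10^7 kg
2.225×10^7 kg × (1 t / 1000 kg) = 22254 t

22300 t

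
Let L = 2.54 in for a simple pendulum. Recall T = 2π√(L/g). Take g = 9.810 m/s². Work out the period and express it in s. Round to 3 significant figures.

Directly: T = 2π√(L/g).
L = 2.54 in = 0.06452 m; g = 9.810 m/s².
T = 0.5095 s

0.510 s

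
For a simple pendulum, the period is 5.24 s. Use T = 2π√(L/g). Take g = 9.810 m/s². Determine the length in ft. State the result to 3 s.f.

Rearranging T = 2π√(L/g) for L: L = g·(T/2π)².
T = 5.24 s; g = 9.810 m/s².
L = 6.823 m
6.823 m × (1 ft / 0.3048 m) = 22.38 ft

22.4 ft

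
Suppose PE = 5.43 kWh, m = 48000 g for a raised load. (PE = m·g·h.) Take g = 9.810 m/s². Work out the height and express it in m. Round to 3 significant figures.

41500 m

Rearranging PE = m·g·h for h: h = PE/(m·g).
PE = 5.43 kWh = 1.955×10^7 J; m = 48000 g = 48.00 kg; g = 9.810 m/s².
h = 41514 m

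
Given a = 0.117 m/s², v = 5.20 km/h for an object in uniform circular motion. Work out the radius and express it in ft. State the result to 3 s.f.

58.5 ft

Solving a = v²/r for r: r = v²/a.
a = 0.117 m/s²; v = 5.20 km/h = 1.444 m/s.
r = 17.83 m
17.83 m × (1 ft / 0.3048 m) = 58.51 ft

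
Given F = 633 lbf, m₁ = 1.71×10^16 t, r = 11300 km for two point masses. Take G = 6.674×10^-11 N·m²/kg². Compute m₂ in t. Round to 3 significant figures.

From Newton's law of gravitation: m₂ = F·r²/(G·m₁).
F = 633 lbf = 2816 N; m₁ = 1.71×10^16 t = 1.710×10^19 kg; r = 11300 km = 1.130×10^7 m; G = 6.674×10^-11 N·m²/kg².
m₂ = 3.150×10^8 kg
3.150×10^8 kg × (1 t / 1000 kg) = 3.150×10^5 t

3.15×10^5 t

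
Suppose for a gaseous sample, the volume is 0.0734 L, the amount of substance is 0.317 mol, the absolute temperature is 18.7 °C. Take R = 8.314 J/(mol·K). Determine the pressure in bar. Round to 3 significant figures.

105 bar

From the ideal-gas law: P = nRT/V.
V = 0.0734 L = 7.340×10^-5 m³; n = 0.317 mol; T = 18.7 °C = 291.8 K; R = 8.314 J/(mol·K).
P = 1.048×10^7 Pa
1.048×10^7 Pa × (1 bar / 1.000×10^5 Pa) = 104.8 bar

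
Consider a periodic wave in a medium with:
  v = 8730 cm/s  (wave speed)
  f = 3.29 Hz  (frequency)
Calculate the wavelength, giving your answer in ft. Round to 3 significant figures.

87.1 ft

Rearranging: λ = v/f.
v = 8730 cm/s = 87.30 m/s; f = 3.29 Hz.
λ = 26.53 m
26.53 m × (1 ft / 0.3048 m) = 87.06 ft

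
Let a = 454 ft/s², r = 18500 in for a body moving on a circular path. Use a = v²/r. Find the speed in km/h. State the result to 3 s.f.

Solving a = v²/r for v: v = √(a·r).
a = 454 ft/s² = 138.4 m/s²; r = 18500 in = 469.9 m.
v = 255.0 m/s
255.0 m/s × (1 km/h / 0.2778 m/s) = 918.0 km/h

918 km/h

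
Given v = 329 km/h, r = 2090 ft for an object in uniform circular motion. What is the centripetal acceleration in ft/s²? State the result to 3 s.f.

43.0 ft/s²

a is given directly by: a = v²/r.
v = 329 km/h = 91.39 m/s; r = 2090 ft = 637.0 m.
a = 13.11 m/s²
13.11 m/s² × (1 ft/s² / 0.3048 m/s²) = 43.01 ft/s²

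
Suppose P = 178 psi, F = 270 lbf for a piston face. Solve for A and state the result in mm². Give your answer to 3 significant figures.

Solving P = F/A for A: A = F/P.
P = 178 psi = 1.227×10^6 Pa; F = 270 lbf = 1201 N.
A = 9.786×10^-4 m²
9.786×10^-4 m² × (1 mm² / 1.000×10^-6 m²) = 978.6 mm²

979 mm²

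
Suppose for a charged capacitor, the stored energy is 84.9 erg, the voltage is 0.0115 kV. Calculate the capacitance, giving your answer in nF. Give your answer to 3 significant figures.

128 nF

Rearranging E = ½C·V² for C: C = 2E/V².
E = 84.9 erg = 8.490×10^-6 J; V = 0.0115 kV = 11.50 V.
C = 1.284×10^-7 F
1.284×10^-7 F × (1 nF / 1.000×10^-9 F) = 128.4 nF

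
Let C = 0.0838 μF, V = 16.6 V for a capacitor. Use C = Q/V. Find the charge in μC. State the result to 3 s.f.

1.39 μC

Rearranging: Q = CV.
C = 0.0838 μF = 8.380×10^-8 F; V = 16.6 V.
Q = 1.391×10^-6 C
1.391×10^-6 C × (1 μC / 1.000×10^-6 C) = 1.391 μC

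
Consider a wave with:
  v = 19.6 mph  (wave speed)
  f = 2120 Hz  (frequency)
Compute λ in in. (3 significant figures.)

Rearranging v = f·λ for λ: λ = v/f.
v = 19.6 mph = 8.762 m/s; f = 2120 Hz.
λ = 0.004133 m
0.004133 m × (1 in / 0.02540 m) = 0.1627 in

0.163 in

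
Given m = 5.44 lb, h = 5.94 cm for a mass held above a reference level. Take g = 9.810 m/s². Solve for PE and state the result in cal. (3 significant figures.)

0.344 cal

PE is given directly by: PE = mgh.
m = 5.44 lb = 2.468 kg; h = 5.94 cm = 0.05940 m; g = 9.810 m/s².
PE = 1.438 J
1.438 J × (1 cal / 4.184 J) = 0.3437 cal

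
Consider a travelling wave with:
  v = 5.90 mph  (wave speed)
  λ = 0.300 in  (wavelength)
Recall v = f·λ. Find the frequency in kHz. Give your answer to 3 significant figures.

Solving v = f·λ for f: f = v/λ.
v = 5.90 mph = 2.638 m/s; λ = 0.300 in = 0.007620 m.
f = 346.1 Hz
346.1 Hz × (1 kHz / 1000 Hz) = 0.3461 kHz

0.346 kHz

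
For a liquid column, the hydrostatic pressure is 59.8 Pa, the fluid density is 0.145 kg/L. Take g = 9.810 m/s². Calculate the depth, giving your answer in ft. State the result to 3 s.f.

Rearranging P = ρ·g·h for h: h = P/(ρ·g).
P = 59.8 Pa; ρ = 0.145 kg/L = 145.0 kg/m³; g = 9.810 m/s².
h = 0.04204 m
0.04204 m × (1 ft / 0.3048 m) = 0.1379 ft

0.138 ft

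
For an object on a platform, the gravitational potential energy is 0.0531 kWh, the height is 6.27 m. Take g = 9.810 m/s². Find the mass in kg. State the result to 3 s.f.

3110 kg

Rearranging PE = m·g·h for m: m = PE/(g·h).
PE = 0.0531 kWh = 1.912×10^5 J; h = 6.27 m; g = 9.810 m/s².
m = 3108 kg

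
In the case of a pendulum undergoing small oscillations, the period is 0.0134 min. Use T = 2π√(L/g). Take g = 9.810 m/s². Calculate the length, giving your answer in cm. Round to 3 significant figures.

Rearranging T = 2π√(L/g) for L: L = g·(T/2π)².
T = 0.0134 min = 0.8040 s; g = 9.810 m/s².
L = 0.1606 m
0.1606 m × (1 cm / 0.01000 m) = 16.06 cm

16.1 cm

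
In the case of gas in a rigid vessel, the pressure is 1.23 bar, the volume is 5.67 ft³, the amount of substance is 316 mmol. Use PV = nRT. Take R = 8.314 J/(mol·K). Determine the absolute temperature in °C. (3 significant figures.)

7240 °C

From the ideal-gas law: T = PV/(nR).
P = 1.23 bar = 1.230×10^5 Pa; V = 5.67 ft³ = 0.1606 m³; n = 316 mmol = 0.3160 mol; R = 8.314 J/(mol·K).
T = 7517 K
7517 K − 273.15 = 7244 °C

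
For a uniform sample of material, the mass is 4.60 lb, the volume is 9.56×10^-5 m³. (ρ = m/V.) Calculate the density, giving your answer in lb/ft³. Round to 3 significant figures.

1360 lb/ft³

Directly: ρ = m/V.
m = 4.60 lb = 2.087 kg; V = 9.56×10^-5 m³.
ρ = 21826 kg/m³
21826 kg/m³ × (1 lb/ft³ / 16.02 kg/m³) = 1363 lb/ft³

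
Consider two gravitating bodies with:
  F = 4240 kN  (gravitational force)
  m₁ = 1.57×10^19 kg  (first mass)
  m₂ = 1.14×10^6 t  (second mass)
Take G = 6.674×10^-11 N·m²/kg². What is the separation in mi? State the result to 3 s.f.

Solving F = G·m₁·m₂/r² for r: r = √(G·m₁m₂/F).
F = 4240 kN = 4.240×10^6 N; m₁ = 1.57×10^19 kg; m₂ = 1.14×10^6 t = 1.140×10^9 kg; G = 6.674×10^-11 N·m²/kg².
r = 5.308×10^5 m
5.308×10^5 m × (1 mi / 1609 m) = 329.8 mi

330 mi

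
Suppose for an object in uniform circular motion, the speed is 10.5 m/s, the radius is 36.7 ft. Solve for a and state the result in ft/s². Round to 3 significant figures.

32.3 ft/s²

a is given directly by: a = v²/r.
v = 10.5 m/s; r = 36.7 ft = 11.19 m.
a = 9.856 m/s²
9.856 m/s² × (1 ft/s² / 0.3048 m/s²) = 32.34 ft/s²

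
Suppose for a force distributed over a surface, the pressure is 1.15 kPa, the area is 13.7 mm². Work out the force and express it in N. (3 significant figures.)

Rearranging P = F/A for F: F = P·A.
P = 1.15 kPa = 1150 Pa; A = 13.7 mm² = 1.370×10^-5 m².
F = 0.01575 N

0.0158 N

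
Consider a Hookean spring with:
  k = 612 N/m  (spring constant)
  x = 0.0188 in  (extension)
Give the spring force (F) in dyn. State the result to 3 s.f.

29200 dyn

From Hooke's law: F = kx.
k = 612 N/m; x = 0.0188 in = 4.775×10^-4 m.
F = 0.2922 N  (the unit combination reduces to kg·m/s² = N)
0.2922 N × (1 dyn / 1.000×10^-5 N) = 29224 dyn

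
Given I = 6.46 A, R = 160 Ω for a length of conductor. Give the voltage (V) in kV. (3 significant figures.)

Directly: V = IR.
I = 6.46 A; R = 160 Ω.
V = 1034 V
1034 V × (1 kV / 1000 V) = 1.034 kV

1.03 kV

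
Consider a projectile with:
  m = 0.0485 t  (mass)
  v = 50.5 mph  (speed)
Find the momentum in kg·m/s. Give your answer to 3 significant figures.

p is given directly by: p = mv.
m = 0.0485 t = 48.50 kg; v = 50.5 mph = 22.58 m/s.
p = 1095 kg·m/s  (the unit combination reduces to kg·m/s = kg·m/s)

1090 kg·m/s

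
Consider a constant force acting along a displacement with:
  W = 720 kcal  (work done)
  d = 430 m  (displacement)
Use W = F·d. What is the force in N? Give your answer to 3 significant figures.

Solving W = F·d for F: F = W/d.
W = 720 kcal = 3.012×10^6 J; d = 430 m.
F = 7006 N

7010 N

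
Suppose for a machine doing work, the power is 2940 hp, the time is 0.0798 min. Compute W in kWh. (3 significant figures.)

2.92 kWh

Rearranging P = W/t for W: W = P·t.
P = 2940 hp = 2.192×10^6 W; t = 0.0798 min = 4.788 s.
W = 1.050×10^7 J
1.050×10^7 J × (1 kWh / 3.600×10^6 J) = 2.916 kWh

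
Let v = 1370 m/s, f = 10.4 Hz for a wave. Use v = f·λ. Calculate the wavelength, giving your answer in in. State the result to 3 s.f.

5190 in

Rearranging: λ = v/f.
v = 1370 m/s; f = 10.4 Hz.
λ = 131.7 m
131.7 m × (1 in / 0.02540 m) = 5186 in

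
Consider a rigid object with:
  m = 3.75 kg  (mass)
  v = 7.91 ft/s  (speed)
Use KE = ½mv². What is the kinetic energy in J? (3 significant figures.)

10.9 J

Directly: KE = ½mv².
m = 3.75 kg; v = 7.91 ft/s = 2.411 m/s.
KE = 10.90 J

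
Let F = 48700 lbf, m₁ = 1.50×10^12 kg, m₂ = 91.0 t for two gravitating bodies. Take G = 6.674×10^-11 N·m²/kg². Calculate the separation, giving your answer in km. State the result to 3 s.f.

Rearranging F = G·m₁·m₂/r² for r: r = √(G·m₁m₂/F).
F = 48700 lbf = 2.166×10^5 N; m₁ = 1.50×10^12 kg; m₂ = 91.0 t = 91000 kg; G = 6.674×10^-11 N·m²/kg².
r = 6.485 m
6.485 m × (1 km / 1000 m) = 0.006485 km

0.00648 km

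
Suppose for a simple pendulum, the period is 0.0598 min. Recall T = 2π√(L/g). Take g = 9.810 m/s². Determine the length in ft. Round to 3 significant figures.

Solving T = 2π√(L/g) for L: L = g·(T/2π)².
T = 0.0598 min = 3.588 s; g = 9.810 m/s².
L = 3.199 m
3.199 m × (1 ft / 0.3048 m) = 10.50 ft

10.5 ft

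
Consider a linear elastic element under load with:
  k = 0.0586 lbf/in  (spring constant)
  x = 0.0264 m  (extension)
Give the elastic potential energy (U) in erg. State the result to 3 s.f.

Directly: U = ½kx².
k = 0.0586 lbf/in = 10.26 N/m; x = 0.0264 m.
U = 0.003576 J
0.003576 J × (1 erg / 1.000×10^-7 J) = 35763 erg

35800 erg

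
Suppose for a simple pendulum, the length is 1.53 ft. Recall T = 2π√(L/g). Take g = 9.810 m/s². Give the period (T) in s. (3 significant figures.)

T is given directly by: T = 2π√(L/g).
L = 1.53 ft = 0.4663 m; g = 9.810 m/s².
T = 1.370 s

1.37 s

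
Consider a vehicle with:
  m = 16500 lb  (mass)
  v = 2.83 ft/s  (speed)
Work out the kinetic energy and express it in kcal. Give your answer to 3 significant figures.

0.665 kcal

Directly: KE = ½mv².
m = 16500 lb = 7484 kg; v = 2.83 ft/s = 0.8626 m/s.
KE = 2784 J
2784 J × (1 kcal / 4184 J) = 0.6655 kcal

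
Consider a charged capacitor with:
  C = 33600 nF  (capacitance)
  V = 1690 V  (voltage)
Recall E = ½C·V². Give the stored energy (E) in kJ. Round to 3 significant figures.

E is given directly by: E = ½CV².
C = 33600 nF = 3.360×10^-5 F; V = 1690 V.
E = 47.98 J  (the unit combination reduces to kg·m²/s² = J)
47.98 J × (1 kJ / 1000 J) = 0.04798 kJ

0.0480 kJ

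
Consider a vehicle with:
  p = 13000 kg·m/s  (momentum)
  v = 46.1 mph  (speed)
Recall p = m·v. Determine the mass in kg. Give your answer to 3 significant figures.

Rearranging p = m·v for m: m = p/v.
p = 13000 kg·m/s; v = 46.1 mph = 20.61 m/s.
m = 630.8 kg

631 kg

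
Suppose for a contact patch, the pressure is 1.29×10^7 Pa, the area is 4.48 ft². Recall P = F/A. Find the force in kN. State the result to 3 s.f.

5370 kN

Rearranging: F = P·A.
P = 1.29×10^7 Pa; A = 4.48 ft² = 0.4162 m².
F = 5.369×10^6 N
5.369×10^6 N × (1 kN / 1000 N) = 5369 kN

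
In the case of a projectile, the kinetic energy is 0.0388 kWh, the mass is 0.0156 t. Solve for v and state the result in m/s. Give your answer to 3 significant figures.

134 m/s

Solving KE = ½mv² for v: v = √(2·KE/m).
KE = 0.0388 kWh = 1.397×10^5 J; m = 0.0156 t = 15.60 kg.
v = 133.8 m/s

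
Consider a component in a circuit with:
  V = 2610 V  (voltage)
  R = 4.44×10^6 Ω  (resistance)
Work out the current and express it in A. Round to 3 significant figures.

Solving V = I·R for I: I = V/R.
V = 2610 V; R = 4.44×10^6 Ω.
I = 5.878×10^-4 A

5.88×10^-4 A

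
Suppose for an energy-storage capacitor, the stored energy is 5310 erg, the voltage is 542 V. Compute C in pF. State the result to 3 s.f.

3620 pF

Rearranging: C = 2E/V².
E = 5310 erg = 5.310×10^-4 J; V = 542 V.
C = 3.615×10^-9 F
3.615×10^-9 F × (1 pF / 1.000×10^-12 F) = 3615 pF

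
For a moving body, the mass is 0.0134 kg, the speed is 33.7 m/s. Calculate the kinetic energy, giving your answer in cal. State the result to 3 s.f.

KE is given directly by: KE = ½mv².
m = 0.0134 kg; v = 33.7 m/s.
KE = 7.609 J
7.609 J × (1 cal / 4.184 J) = 1.819 cal

1.82 cal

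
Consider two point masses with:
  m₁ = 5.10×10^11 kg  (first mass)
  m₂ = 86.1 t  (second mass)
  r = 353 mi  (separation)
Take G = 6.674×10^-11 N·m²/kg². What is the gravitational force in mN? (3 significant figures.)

From Newton's law of gravitation: F = Gm₁m₂/r².
m₁ = 5.10×10^11 kg; m₂ = 86.1 t = 86100 kg; r = 353 mi = 5.681×10^5 m; G = 6.674×10^-11 N·m²/kg².
F = 9.081×10^-6 N
9.081×10^-6 N × (1 mN / 0.001000 N) = 0.009081 mN

0.00908 mN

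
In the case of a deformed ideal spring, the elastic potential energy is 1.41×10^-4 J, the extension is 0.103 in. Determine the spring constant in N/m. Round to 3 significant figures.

Rearranging U = ½k·x² for k: k = 2U/x².
U = 1.41×10^-4 J; x = 0.103 in = 0.002616 m.
k = 41.20 N/m

41.2 N/m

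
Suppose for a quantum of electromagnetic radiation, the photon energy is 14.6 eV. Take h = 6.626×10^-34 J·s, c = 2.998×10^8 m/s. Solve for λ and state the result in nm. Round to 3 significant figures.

84.9 nm

Rearranging: λ = hc/E.
E = 14.6 eV = 2.339×10^-18 J; h = 6.626×10^-34 J·s; c = 2.998×10^8 m/s.
λ = 8.492×10^-8 m
8.492×10^-8 m × (1 nm / 1.000×10^-9 m) = 84.92 nm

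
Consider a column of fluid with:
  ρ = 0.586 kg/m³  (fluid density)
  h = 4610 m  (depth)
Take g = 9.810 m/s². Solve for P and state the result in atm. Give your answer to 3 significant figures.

Directly: P = ρgh.
ρ = 0.586 kg/m³; h = 4610 m; g = 9.810 m/s².
P = 26501 Pa
26501 Pa × (1 atm / 1.013×10^5 Pa) = 0.2615 atm

0.262 atm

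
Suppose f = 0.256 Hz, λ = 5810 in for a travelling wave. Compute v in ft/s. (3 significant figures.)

124 ft/s

v is given directly by: v = fλ.
f = 0.256 Hz; λ = 5810 in = 147.6 m.
v = 37.78 m/s
37.78 m/s × (1 ft/s / 0.3048 m/s) = 123.9 ft/s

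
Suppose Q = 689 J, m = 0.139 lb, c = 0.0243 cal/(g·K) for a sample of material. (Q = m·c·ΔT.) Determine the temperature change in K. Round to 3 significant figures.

Solving Q = m·c·ΔT for ΔT: ΔT = Q/(m·c).
Q = 689 J; m = 0.139 lb = 0.06305 kg; c = 0.0243 cal/(g·K) = 101.7 J/(kg·K).
ΔT = 107.5 K

107 K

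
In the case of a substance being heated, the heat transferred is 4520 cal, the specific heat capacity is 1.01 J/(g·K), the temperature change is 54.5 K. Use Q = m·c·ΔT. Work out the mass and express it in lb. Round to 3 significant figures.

0.757 lb

Solving Q = m·c·ΔT for m: m = Q/(c·ΔT).
Q = 4520 cal = 18912 J; c = 1.01 J/(g·K) = 1010 J/(kg·K); ΔT = 54.5 K.
m = 0.3436 kg
0.3436 kg × (1 lb / 0.4536 kg) = 0.7574 lb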